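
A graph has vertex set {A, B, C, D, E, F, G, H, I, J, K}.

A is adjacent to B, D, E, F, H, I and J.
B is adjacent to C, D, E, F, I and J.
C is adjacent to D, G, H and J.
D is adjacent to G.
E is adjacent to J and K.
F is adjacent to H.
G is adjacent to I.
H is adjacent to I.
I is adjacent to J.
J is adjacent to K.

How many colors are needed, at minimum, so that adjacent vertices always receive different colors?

A, B, I, J are mutually adjacent (a clique of size 4), so at least 4 colors are needed.
One proper 4-coloring: A=2, B=1, C=2, D=3, E=4, F=3, G=1, H=1, I=4, J=3, K=1. No two adjacent vertices share a color.

4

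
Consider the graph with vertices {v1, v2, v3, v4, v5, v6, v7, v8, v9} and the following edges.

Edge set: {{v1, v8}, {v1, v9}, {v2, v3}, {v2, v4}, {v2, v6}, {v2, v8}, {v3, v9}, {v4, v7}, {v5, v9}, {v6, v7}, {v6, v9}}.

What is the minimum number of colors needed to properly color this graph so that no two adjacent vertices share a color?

3

The cycle v8-v1-v9-v6-v2-v8 has odd length 5, so it cannot be 2-colored; at least 3 colors are needed.
3 colors suffice: color 1 → {v2, v7, v9}; color 2 → {v1, v3, v4, v5, v6}; color 3 → {v8}. Every edge joins two different colors.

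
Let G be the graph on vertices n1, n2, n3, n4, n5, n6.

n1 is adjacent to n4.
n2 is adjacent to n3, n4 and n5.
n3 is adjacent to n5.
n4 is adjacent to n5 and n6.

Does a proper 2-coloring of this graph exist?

No

n2, n4, n5 are mutually adjacent, so at least 3 colors are needed.
So 2 colors are not enough.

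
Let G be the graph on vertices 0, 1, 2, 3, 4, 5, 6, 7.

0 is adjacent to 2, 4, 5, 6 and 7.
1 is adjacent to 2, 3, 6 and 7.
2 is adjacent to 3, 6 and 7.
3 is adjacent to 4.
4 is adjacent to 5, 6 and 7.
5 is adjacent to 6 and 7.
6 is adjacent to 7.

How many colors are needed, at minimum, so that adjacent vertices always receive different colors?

5

0, 4, 5, 6, 7 are pairwise adjacent (a clique of size 5), so at least 5 colors are needed.
5 colors suffice: color a → {3, 7}; color b → {6}; color c → {2, 4}; color d → {0, 1}; color e → {5}. Each edge has distinct colors on its endpoints.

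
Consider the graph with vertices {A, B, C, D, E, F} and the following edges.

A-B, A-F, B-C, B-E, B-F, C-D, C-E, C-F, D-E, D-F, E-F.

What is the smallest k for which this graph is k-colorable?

4

B, C, E, F form a clique, so at least 4 colors are needed.
4 colors suffice: A=green, B=blue, C=yellow, D=blue, E=green, F=red. Every edge joins two different colors.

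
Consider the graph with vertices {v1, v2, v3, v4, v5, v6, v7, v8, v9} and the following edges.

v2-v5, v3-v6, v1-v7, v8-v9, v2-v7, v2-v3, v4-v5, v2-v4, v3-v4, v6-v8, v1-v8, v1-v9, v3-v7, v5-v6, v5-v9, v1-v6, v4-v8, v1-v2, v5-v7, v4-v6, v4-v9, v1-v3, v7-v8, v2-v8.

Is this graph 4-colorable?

Yes

The chromatic number is 4. v1, v2, v3, v7 are mutually adjacent (a clique of size 4), so at least 4 colors are needed.
A valid assignment using 4 colors: v1=1, v2=3, v3=2, v4=1, v5=2, v6=3, v7=4, v8=2, v9=3.
That is already a proper 4-coloring.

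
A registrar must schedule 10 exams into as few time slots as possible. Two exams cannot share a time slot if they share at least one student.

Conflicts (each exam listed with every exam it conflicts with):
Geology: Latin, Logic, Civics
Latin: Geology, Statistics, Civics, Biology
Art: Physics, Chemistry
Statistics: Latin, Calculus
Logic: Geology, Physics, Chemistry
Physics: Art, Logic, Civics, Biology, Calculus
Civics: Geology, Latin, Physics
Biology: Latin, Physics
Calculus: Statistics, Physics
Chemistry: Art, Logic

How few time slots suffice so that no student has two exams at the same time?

3

Geology, Latin, Civics are mutually in conflict, so at least 3 time slots are needed.
3 time slots suffice: time slot 1 → {Latin, Physics, Chemistry}; time slot 2 → {Art, Logic, Civics, Biology, Calculus}; time slot 3 → {Geology, Statistics}. Each listed conflict is separated.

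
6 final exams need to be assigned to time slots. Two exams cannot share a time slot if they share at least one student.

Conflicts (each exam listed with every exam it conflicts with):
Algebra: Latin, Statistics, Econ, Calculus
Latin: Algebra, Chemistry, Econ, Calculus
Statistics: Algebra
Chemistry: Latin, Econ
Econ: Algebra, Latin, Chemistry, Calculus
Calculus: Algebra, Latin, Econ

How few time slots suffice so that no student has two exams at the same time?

4

Algebra, Latin, Econ, Calculus all conflict with each other, so at least 4 time slots are needed.
4 time slots suffice: time slot 1 → {Latin, Statistics}; time slot 2 → {Econ}; time slot 3 → {Algebra, Chemistry}; time slot 4 → {Calculus}. Every pair that conflicts lands in different time slots.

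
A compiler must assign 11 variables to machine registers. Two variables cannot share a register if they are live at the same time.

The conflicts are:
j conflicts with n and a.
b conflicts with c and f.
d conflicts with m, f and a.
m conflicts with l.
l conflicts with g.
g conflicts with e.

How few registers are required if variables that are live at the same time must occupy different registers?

2

g and e conflict, so at least 2 registers are needed.
2 registers suffice: register 1 → {j, b, d, l, e}; register 2 → {m, n, c, f, a, g}. Every pair that conflicts lands in different registers.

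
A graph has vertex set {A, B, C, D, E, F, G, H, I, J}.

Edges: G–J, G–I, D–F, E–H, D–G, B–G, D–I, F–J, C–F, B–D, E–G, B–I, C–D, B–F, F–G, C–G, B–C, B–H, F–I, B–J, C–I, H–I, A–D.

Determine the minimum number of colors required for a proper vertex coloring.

B, C, D, F, G, I are pairwise adjacent (a clique of size 6), so at least 6 colors are needed.
6 colors suffice: color 1 → {A, B, E}; color 2 → {G, H}; color 3 → {D, J}; color 4 → {F}; color 5 → {I}; color 6 → {C}. No two adjacent vertices share a color.

6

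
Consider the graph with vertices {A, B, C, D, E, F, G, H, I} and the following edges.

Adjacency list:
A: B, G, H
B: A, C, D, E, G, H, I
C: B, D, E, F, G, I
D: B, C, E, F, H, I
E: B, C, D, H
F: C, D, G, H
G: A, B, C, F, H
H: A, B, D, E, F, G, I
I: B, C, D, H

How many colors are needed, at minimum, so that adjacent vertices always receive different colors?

A, B, G, H are pairwise adjacent (a clique of size 4), so at least 4 colors are needed.
4 colors suffice: color red → {C, H}; color blue → {B, F}; color green → {D, G}; color yellow → {A, E, I}. Every edge joins two different colors.

4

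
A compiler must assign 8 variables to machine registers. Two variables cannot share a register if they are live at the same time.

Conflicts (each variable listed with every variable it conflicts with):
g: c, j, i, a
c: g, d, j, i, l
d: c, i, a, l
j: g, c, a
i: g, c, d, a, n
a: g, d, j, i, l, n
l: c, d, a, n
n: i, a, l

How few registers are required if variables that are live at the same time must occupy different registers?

3

d, i, a are mutually in conflict, so at least 3 registers are needed.
3 registers suffice: register 1 → {c, a}; register 2 → {j, i, l}; register 3 → {g, d, n}. Each listed conflict is separated.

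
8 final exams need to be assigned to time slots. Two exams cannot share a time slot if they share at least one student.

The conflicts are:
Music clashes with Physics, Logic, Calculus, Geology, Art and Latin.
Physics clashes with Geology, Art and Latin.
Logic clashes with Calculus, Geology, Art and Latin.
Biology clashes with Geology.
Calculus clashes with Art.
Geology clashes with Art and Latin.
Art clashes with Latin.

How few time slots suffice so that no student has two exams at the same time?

Music, Physics, Geology, Art, Latin all conflict with each other, so at least 5 time slots are needed.
5 time slots suffice: time slot 1 → {Biology, Art}; time slot 2 → {Music}; time slot 3 → {Calculus, Geology}; time slot 4 → {Physics, Logic}; time slot 5 → {Latin}. Every pair that conflicts lands in different time slots.

5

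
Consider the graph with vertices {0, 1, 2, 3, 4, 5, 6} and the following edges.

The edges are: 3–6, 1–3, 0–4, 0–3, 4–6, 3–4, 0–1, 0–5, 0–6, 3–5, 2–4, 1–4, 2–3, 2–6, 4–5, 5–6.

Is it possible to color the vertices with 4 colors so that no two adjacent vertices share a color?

0, 3, 4, 5, 6 are pairwise adjacent (a clique of size 5), so at least 5 colors are needed.
So 4 colors are not enough.

No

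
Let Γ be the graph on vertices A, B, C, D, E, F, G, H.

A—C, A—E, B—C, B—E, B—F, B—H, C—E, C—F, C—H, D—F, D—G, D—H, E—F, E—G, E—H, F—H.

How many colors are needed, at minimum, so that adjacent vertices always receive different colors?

5

B, C, E, F, H are mutually adjacent (a clique of size 5), so at least 5 colors are needed.
5 colors suffice: color 1 → {D, E}; color 2 → {C, G}; color 3 → {A, H}; color 4 → {F}; color 5 → {B}. Each edge has distinct colors on its endpoints.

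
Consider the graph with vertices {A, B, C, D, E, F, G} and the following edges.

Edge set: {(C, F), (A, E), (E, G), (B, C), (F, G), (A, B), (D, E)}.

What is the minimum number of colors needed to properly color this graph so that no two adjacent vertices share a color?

D and E are adjacent, so at least 2 colors are needed.
One proper 2-coloring: A=2, B=1, C=2, D=2, E=1, F=1, G=2. No two adjacent vertices share a color.

2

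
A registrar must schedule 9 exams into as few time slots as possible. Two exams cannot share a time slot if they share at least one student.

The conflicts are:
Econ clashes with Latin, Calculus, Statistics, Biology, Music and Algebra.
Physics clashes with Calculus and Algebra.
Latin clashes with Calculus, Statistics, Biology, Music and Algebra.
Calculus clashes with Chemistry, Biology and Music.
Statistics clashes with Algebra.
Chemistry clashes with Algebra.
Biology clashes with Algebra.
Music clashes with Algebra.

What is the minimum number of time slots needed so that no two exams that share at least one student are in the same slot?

Econ, Latin, Music, Algebra pairwise conflict, so at least 4 time slots are needed.
4 time slots suffice: time slot 1 → {Calculus, Algebra}; time slot 2 → {Econ, Physics, Chemistry}; time slot 3 → {Latin}; time slot 4 → {Statistics, Biology, Music}. Every pair that conflicts lands in different time slots.

4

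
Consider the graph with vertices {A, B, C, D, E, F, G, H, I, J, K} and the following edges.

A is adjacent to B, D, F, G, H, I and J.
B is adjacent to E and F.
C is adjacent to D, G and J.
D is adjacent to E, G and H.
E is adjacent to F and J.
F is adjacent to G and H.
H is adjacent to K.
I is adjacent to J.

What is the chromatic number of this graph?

3

A, F, H form a triangle, so at least 3 colors are needed.
3 colors suffice: color 1 → {A, C, E, K}; color 2 → {D, F, J}; color 3 → {B, G, H, I}. Each edge has distinct colors on its endpoints.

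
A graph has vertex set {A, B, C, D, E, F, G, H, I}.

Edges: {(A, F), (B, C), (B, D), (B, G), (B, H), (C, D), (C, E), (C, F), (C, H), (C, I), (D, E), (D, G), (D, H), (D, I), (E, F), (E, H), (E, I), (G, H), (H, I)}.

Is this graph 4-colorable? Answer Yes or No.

C, D, E, H, I are mutually adjacent (a clique of size 5), so at least 5 colors are needed.
So 4 colors are not enough.

No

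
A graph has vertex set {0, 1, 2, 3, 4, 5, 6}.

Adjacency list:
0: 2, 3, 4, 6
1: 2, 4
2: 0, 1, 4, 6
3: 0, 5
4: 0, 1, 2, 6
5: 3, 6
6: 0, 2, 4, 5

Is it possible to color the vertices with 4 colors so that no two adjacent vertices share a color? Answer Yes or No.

The chromatic number is 4. 0, 2, 4, 6 form a clique, so at least 4 colors are needed.
4 colors suffice: color a → {2, 3}; color b → {1, 6}; color c → {0, 5}; color d → {4}.
That is already a proper 4-coloring.

Yes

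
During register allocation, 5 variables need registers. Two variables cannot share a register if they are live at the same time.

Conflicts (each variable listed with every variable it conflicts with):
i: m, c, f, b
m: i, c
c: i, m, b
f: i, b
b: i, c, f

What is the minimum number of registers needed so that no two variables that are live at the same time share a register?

i, c, b are mutually in conflict, so at least 3 registers are needed.
3 registers suffice: register 1 → {i}; register 2 → {m, b}; register 3 → {c, f}. Each listed conflict is separated.

3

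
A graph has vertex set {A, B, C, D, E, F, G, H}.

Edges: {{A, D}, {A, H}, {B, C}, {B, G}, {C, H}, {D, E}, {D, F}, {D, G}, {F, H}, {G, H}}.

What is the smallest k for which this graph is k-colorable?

D and G are adjacent, so at least 2 colors are needed.
2 colors suffice: color 1 → {B, D, H}; color 2 → {A, C, E, F, G}. No two adjacent vertices share a color.

2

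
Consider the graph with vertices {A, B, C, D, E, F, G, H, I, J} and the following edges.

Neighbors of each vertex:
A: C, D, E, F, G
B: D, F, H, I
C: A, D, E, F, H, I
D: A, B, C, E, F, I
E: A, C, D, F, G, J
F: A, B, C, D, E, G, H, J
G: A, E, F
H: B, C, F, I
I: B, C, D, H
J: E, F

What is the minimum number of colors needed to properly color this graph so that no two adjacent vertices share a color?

5

A, C, D, E, F are pairwise adjacent (a clique of size 5), so at least 5 colors are needed.
5 colors suffice: color red → {F, I}; color blue → {D, G, H, J}; color green → {B, E}; color yellow → {C}; color purple → {A}. Each edge has distinct colors on its endpoints.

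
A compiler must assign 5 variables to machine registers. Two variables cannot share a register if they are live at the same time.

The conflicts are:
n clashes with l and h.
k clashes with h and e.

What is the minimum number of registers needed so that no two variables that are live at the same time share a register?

2

n and h conflict, so at least 2 registers are needed.
2 registers suffice: n=1, l=2, k=1, h=2, e=2. Every pair that conflicts lands in different registers.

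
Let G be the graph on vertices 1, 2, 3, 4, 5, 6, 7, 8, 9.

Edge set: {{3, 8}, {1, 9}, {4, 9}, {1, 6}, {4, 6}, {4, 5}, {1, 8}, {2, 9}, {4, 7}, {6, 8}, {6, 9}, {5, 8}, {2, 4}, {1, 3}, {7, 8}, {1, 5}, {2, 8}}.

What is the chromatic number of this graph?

1, 6, 8 are pairwise adjacent, so at least 3 colors are needed.
One proper 3-coloring: 1=blue, 2=green, 3=green, 4=blue, 5=green, 6=green, 7=green, 8=red, 9=red. No two adjacent vertices share a color.

3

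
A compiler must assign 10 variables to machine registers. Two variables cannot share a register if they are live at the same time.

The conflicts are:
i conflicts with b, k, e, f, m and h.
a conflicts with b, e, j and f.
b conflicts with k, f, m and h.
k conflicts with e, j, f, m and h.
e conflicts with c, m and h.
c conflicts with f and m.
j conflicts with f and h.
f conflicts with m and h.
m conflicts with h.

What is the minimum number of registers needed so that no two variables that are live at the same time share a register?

i, b, k, f, m, h all conflict with each other, so at least 6 registers are needed.
A valid assignment using 6 registers: i=6, a=2, b=5, k=2, e=1, c=2, j=3, f=1, m=3, h=4. Each listed conflict is separated.

6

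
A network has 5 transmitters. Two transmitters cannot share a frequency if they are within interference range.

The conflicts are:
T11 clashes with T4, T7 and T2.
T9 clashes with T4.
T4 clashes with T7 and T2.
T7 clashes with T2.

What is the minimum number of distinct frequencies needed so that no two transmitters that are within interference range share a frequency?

T11, T4, T7, T2 pairwise conflict, so at least 4 frequencies are needed.
4 frequencies suffice: frequency 1 → {T4}; frequency 2 → {T9, T2}; frequency 3 → {T7}; frequency 4 → {T11}. Every pair that conflicts lands in different frequencies.

4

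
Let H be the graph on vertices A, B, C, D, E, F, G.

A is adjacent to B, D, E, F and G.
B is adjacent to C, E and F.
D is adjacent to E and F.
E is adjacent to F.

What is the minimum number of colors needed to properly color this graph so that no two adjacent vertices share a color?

A, B, E, F form a clique, so at least 4 colors are needed.
4 colors suffice: A=red, B=blue, C=red, D=blue, E=green, F=yellow, G=blue. Each edge has distinct colors on its endpoints.

4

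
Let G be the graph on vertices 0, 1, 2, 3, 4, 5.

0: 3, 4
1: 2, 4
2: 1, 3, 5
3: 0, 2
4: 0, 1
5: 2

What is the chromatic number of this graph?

The cycle 3-2-1-4-0-3 has odd length 5, so it cannot be 2-colored; at least 3 colors are needed.
One proper 3-coloring: 0=red, 1=blue, 2=red, 3=blue, 4=green, 5=blue. Every edge joins two different colors.

3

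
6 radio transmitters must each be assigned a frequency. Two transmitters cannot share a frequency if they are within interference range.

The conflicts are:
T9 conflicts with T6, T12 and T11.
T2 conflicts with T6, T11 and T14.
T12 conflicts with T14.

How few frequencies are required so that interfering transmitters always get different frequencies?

3

The cycle T14-T2-T11-T9-T12-T14 has odd length 5, so it cannot be 2-colored; at least 3 frequencies are needed.
3 frequencies suffice: frequency 1 → {T9, T2}; frequency 2 → {T6, T11, T14}; frequency 3 → {T12}. Every pair that conflicts lands in different frequencies.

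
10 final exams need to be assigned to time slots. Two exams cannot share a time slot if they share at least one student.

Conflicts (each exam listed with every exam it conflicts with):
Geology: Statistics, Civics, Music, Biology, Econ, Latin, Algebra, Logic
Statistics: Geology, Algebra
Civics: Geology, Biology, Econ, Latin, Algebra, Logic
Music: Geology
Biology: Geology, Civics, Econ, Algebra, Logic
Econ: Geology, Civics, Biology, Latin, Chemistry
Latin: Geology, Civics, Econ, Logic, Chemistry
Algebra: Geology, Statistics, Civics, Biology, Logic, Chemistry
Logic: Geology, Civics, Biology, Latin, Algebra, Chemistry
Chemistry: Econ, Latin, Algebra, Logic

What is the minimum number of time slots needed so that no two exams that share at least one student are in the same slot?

5

Geology, Civics, Biology, Algebra, Logic all conflict with each other, so at least 5 time slots are needed.
5 time slots suffice: Geology=1, Statistics=2, Civics=2, Music=2, Biology=5, Econ=4, Latin=3, Algebra=3, Logic=4, Chemistry=1. No two conflicting exams share a time slot.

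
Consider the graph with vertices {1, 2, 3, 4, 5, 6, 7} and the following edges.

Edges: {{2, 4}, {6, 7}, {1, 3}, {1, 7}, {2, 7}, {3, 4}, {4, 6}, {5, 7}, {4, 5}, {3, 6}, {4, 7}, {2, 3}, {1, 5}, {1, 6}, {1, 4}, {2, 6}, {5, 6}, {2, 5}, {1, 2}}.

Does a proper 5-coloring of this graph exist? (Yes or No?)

1, 2, 4, 5, 6, 7 are mutually adjacent (a clique of size 6), so at least 6 colors are needed.
So 5 colors are not enough.

No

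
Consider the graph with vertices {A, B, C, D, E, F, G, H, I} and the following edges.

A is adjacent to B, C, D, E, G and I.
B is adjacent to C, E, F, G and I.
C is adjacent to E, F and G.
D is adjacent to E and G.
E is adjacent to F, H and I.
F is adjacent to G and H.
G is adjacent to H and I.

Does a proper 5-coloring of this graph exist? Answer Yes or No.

The chromatic number is 4. A, B, E, I are pairwise adjacent (a clique of size 4), so at least 4 colors are needed.
4 colors suffice: A=3, B=2, C=4, D=2, E=1, F=3, G=1, H=2, I=4.
Since 5 ≥ 4, a proper 5-coloring certainly exists.

Yes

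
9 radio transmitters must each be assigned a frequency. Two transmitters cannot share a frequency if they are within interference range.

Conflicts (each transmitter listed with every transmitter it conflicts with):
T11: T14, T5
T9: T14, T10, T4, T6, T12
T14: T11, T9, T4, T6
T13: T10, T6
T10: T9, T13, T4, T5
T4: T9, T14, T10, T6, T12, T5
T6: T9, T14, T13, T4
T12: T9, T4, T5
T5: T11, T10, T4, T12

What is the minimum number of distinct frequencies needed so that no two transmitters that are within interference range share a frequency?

T9, T14, T4, T6 all conflict with each other, so at least 4 frequencies are needed.
Using 4 frequencies: T11=1, T9=2, T14=3, T13=1, T10=3, T4=1, T6=4, T12=3, T5=2. Each listed conflict is separated.

4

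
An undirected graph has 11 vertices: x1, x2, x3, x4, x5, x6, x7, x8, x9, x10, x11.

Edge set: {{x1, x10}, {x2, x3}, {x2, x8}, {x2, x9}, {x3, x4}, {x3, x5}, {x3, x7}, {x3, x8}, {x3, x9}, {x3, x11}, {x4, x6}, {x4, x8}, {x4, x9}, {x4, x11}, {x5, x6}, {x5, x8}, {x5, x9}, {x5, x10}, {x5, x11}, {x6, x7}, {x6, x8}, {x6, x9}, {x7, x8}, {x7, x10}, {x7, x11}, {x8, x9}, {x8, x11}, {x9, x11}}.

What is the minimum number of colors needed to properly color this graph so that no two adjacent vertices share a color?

5

x3, x4, x8, x9, x11 are mutually adjacent (a clique of size 5), so at least 5 colors are needed.
5 colors suffice: x1=2, x2=4, x3=3, x4=5, x5=5, x6=3, x7=2, x8=1, x9=2, x10=1, x11=4. No two adjacent vertices share a color.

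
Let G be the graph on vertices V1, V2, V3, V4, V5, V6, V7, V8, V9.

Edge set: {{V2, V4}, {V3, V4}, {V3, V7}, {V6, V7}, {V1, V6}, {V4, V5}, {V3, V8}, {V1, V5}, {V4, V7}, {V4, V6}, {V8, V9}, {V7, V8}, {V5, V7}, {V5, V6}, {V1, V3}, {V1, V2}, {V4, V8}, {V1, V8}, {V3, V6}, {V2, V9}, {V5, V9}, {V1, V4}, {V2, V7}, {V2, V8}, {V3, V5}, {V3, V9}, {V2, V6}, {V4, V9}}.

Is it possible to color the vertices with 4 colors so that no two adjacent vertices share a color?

No

V1, V3, V4, V5, V6 are pairwise adjacent (a clique of size 5), so at least 5 colors are needed.
So 4 colors are not enough.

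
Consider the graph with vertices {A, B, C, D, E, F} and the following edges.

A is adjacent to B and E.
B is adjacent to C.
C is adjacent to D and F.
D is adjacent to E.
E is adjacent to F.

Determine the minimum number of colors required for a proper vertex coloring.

The cycle E-F-C-B-A-E has odd length 5, so it cannot be 2-colored; at least 3 colors are needed.
A valid assignment using 3 colors: A=2, B=3, C=1, D=2, E=1, F=2. Every edge joins two different colors.

3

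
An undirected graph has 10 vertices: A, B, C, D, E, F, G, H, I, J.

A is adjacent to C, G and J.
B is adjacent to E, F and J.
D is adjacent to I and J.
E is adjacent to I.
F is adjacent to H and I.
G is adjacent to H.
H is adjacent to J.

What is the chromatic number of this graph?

The cycle J-B-F-I-D-J has odd length 5, so it cannot be 2-colored; at least 3 colors are needed.
3 colors suffice: color 1 → {C, E, F, G, J}; color 2 → {A, B, H, I}; color 3 → {D}. Each edge has distinct colors on its endpoints.

3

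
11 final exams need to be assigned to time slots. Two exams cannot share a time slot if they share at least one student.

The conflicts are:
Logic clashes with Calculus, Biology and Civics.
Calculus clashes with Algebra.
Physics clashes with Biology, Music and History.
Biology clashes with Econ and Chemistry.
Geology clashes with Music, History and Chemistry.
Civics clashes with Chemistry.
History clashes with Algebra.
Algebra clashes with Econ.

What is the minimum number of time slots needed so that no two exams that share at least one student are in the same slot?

3

The cycle Physics-Biology-Econ-Algebra-History-Physics has odd length 5, so it cannot be 2-colored; at least 3 time slots are needed.
3 time slots suffice: time slot 1 → {Biology, Geology, Civics, Algebra}; time slot 2 → {Logic, Music, History, Econ, Chemistry}; time slot 3 → {Calculus, Physics}. No two conflicting exams share a time slot.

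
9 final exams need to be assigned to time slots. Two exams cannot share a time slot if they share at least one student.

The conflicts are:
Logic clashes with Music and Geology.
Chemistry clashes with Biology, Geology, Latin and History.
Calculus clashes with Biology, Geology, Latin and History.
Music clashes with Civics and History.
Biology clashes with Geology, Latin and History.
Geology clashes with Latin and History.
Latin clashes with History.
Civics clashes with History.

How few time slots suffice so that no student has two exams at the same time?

5

Calculus, Biology, Geology, Latin, History all conflict with each other, so at least 5 time slots are needed.
5 time slots suffice: time slot 1 → {Logic, History}; time slot 2 → {Music, Geology}; time slot 3 → {Biology, Civics}; time slot 4 → {Latin}; time slot 5 → {Chemistry, Calculus}. Every pair that conflicts lands in different time slots.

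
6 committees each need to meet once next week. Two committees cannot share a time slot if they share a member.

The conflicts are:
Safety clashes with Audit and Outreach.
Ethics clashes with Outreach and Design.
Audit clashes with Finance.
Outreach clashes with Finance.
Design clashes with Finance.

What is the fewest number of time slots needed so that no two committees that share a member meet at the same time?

2

Design and Finance conflict, so at least 2 time slots are needed.
A valid assignment using 2 time slots: Safety=1, Ethics=1, Audit=2, Outreach=2, Design=2, Finance=1. Every pair that conflicts lands in different time slots.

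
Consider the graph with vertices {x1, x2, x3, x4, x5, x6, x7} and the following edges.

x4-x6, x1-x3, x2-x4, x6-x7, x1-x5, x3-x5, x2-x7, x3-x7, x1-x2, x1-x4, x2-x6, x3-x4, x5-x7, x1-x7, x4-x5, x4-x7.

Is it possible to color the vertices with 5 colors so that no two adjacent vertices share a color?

The chromatic number is 5. x1, x3, x4, x5, x7 are pairwise adjacent (a clique of size 5), so at least 5 colors are needed.
5 colors suffice: color 1 → {x7}; color 2 → {x4}; color 3 → {x1, x6}; color 4 → {x2, x3}; color 5 → {x5}.
That is already a proper 5-coloring.

Yes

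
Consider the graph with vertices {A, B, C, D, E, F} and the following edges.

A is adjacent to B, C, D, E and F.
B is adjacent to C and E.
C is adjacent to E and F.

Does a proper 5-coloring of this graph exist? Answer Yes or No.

The chromatic number is 4. A, B, C, E are pairwise adjacent (a clique of size 4), so at least 4 colors are needed.
4 colors suffice: color 1 → {A}; color 2 → {C, D}; color 3 → {E, F}; color 4 → {B}.
Since 5 ≥ 4, a proper 5-coloring certainly exists.

Yes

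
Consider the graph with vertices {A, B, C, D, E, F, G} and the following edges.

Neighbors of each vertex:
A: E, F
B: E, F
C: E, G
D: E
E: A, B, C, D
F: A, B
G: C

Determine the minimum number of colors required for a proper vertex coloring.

2

B and E are adjacent, so at least 2 colors are needed.
One proper 2-coloring: A=2, B=2, C=2, D=2, E=1, F=1, G=1. Every edge joins two different colors.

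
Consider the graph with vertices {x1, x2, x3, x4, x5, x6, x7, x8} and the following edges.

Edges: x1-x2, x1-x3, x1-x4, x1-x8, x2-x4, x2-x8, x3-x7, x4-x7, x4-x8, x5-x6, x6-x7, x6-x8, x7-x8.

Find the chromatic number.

4

x1, x2, x4, x8 are mutually adjacent (a clique of size 4), so at least 4 colors are needed.
4 colors suffice: color red → {x3, x5, x8}; color blue → {x4, x6}; color green → {x1, x7}; color yellow → {x2}. Every edge joins two different colors.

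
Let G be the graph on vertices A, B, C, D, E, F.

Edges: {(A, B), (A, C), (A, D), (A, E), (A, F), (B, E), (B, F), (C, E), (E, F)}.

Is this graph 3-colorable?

No

A, B, E, F are mutually adjacent (a clique of size 4), so at least 4 colors are needed.
So 3 colors are not enough.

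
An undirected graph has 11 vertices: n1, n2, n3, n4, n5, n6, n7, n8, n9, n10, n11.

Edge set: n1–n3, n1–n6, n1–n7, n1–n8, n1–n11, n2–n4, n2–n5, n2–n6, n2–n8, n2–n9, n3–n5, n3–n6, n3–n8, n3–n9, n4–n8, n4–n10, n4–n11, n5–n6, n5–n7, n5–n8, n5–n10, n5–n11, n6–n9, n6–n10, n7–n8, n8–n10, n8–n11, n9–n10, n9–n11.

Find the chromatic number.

n2, n4, n8 are pairwise adjacent, so at least 3 colors are needed.
3 colors suffice: color 1 → {n6, n8}; color 2 → {n1, n4, n5, n9}; color 3 → {n2, n3, n7, n10, n11}. Every edge joins two different colors.

3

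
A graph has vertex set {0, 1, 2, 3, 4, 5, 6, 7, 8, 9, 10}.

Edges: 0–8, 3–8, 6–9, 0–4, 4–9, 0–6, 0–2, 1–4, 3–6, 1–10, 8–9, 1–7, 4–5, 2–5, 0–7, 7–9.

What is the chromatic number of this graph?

2

3 and 8 are adjacent, so at least 2 colors are needed.
One proper 2-coloring: 0=a, 1=a, 2=b, 3=a, 4=b, 5=a, 6=b, 7=b, 8=b, 9=a, 10=b. Every edge joins two different colors.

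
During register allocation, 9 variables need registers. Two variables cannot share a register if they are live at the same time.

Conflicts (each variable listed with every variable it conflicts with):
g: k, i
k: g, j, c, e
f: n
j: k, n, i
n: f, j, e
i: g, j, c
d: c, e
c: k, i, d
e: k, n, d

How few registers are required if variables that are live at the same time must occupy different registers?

2

n and e conflict, so at least 2 registers are needed.
2 registers suffice: register 1 → {k, n, i, d}; register 2 → {g, f, j, c, e}. Each listed conflict is separated.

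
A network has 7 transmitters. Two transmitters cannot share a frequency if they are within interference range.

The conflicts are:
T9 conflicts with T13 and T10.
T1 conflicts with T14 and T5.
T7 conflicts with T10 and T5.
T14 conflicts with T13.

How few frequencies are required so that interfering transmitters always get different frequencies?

The cycle T9-T13-T14-T1-T5-T7-T10-T9 has odd length 7, so it cannot be 2-colored; at least 3 frequencies are needed.
A valid assignment using 3 frequencies: T9=1, T1=1, T7=1, T14=2, T13=3, T10=2, T5=2. Each listed conflict is separated.

3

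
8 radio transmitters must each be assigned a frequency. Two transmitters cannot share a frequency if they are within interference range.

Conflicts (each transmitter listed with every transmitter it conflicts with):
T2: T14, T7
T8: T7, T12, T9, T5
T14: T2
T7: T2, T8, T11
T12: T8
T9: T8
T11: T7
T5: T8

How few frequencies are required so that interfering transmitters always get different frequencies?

T8 and T9 conflict, so at least 2 frequencies are needed.
2 frequencies suffice: T2=1, T8=1, T14=2, T7=2, T12=2, T9=2, T11=1, T5=2. No two conflicting transmitters share a frequency.

2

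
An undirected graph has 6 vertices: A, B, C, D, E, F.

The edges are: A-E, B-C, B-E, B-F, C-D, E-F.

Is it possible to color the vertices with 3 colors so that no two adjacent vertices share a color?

The chromatic number is 3. B, E, F form a triangle, so at least 3 colors are needed.
3 colors suffice: A=1, B=1, C=2, D=1, E=2, F=3.
That is already a proper 3-coloring.

Yes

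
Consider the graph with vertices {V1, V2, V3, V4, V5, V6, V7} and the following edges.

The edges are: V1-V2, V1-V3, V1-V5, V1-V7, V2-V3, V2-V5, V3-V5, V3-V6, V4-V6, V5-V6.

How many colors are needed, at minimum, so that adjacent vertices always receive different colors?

4

V1, V2, V3, V5 are pairwise adjacent (a clique of size 4), so at least 4 colors are needed.
4 colors suffice: color 1 → {V3, V4, V7}; color 2 → {V1, V6}; color 3 → {V5}; color 4 → {V2}. Every edge joins two different colors.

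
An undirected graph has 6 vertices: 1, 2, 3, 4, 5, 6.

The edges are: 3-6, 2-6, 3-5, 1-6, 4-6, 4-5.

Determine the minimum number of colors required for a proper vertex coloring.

1 and 6 are adjacent, so at least 2 colors are needed.
A valid assignment using 2 colors: 1=b, 2=b, 3=b, 4=b, 5=a, 6=a. No two adjacent vertices share a color.

2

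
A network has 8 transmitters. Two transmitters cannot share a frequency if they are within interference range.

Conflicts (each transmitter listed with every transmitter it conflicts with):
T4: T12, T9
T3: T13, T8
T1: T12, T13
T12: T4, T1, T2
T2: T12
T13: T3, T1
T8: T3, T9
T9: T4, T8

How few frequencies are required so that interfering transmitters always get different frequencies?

3

The cycle T12-T4-T9-T8-T3-T13-T1-T12 has odd length 7, so it cannot be 2-colored; at least 3 frequencies are needed.
3 frequencies suffice: frequency 1 → {T12, T13, T8}; frequency 2 → {T4, T3, T1, T2}; frequency 3 → {T9}. Each listed conflict is separated.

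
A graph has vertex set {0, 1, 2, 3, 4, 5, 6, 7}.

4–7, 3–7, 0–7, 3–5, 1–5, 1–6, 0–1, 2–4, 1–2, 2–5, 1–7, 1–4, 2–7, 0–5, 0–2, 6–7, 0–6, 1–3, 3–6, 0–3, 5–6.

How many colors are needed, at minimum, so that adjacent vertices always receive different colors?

0, 1, 3, 5, 6 form a clique, so at least 5 colors are needed.
5 colors suffice: 0=blue, 1=red, 2=yellow, 3=purple, 4=blue, 5=green, 6=yellow, 7=green. No two adjacent vertices share a color.

5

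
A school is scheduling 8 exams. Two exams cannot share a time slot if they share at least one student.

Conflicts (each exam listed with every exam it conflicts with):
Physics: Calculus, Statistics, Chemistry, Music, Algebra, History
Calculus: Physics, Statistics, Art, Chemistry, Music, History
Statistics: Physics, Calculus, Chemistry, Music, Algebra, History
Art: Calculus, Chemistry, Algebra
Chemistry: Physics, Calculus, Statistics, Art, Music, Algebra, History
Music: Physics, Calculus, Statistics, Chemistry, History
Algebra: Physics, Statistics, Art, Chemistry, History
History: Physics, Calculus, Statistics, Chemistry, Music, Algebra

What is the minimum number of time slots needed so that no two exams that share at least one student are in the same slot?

Physics, Calculus, Statistics, Chemistry, Music, History all conflict with each other, so at least 6 time slots are needed.
A valid assignment using 6 time slots: Physics=5, Calculus=4, Statistics=2, Art=2, Chemistry=1, Music=6, Algebra=4, History=3. Every pair that conflicts lands in different time slots.

6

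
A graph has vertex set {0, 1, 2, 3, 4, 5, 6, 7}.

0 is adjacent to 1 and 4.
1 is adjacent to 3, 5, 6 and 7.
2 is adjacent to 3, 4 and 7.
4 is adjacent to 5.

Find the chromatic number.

3

The cycle 2-4-5-1-7-2 has odd length 5, so it cannot be 2-colored; at least 3 colors are needed.
A valid assignment using 3 colors: 0=blue, 1=red, 2=blue, 3=green, 4=red, 5=blue, 6=blue, 7=green. Each edge has distinct colors on its endpoints.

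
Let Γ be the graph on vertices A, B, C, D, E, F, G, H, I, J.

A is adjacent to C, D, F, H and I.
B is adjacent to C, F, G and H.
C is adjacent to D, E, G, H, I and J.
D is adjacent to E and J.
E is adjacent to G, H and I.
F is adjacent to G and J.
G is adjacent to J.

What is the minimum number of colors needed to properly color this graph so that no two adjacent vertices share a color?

C, D, J form a triangle, so at least 3 colors are needed.
3 colors suffice: A=green, B=green, C=red, D=blue, E=green, F=red, G=blue, H=blue, I=blue, J=green. Every edge joins two different colors.

3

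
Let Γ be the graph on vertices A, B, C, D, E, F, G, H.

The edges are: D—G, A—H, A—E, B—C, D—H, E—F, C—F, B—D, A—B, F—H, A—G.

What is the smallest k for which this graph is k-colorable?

3

The cycle E-A-B-C-F-E has odd length 5, so it cannot be 2-colored; at least 3 colors are needed.
3 colors suffice: A=1, B=2, C=3, D=1, E=2, F=1, G=2, H=2. Every edge joins two different colors.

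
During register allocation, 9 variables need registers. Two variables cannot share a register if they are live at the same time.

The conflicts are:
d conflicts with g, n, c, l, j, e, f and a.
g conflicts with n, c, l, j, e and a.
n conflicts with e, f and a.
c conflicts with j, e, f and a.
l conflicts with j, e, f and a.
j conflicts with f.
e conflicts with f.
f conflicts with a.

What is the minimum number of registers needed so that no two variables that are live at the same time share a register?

d, g, n, a all conflict with each other, so at least 4 registers are needed.
4 registers suffice: register 1 → {d}; register 2 → {g, f}; register 3 → {j, e, a}; register 4 → {n, c, l}. No two conflicting variables share a register.

4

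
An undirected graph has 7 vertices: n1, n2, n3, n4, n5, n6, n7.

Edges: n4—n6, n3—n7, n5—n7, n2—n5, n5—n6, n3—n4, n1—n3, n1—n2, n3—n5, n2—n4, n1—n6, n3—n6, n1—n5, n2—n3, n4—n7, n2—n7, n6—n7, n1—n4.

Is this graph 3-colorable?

No

n3, n5, n6, n7 are mutually adjacent (a clique of size 4), so at least 4 colors are needed.
So 3 colors are not enough.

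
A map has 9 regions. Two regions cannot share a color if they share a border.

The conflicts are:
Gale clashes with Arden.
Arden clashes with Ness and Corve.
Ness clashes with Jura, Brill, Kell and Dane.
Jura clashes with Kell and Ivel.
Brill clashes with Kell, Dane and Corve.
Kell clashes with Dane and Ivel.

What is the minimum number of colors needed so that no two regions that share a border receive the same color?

4

Ness, Brill, Kell, Dane pairwise conflict, so at least 4 colors are needed.
4 colors suffice: Gale=1, Arden=2, Ness=1, Jura=3, Brill=3, Kell=2, Dane=4, Corve=1, Ivel=1. Every pair that conflicts lands in different colors.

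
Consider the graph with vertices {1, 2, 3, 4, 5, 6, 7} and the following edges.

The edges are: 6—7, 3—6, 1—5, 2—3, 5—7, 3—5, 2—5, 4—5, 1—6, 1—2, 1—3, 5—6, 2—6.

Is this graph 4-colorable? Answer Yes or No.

No

1, 2, 3, 5, 6 form a clique, so at least 5 colors are needed.
So 4 colors are not enough.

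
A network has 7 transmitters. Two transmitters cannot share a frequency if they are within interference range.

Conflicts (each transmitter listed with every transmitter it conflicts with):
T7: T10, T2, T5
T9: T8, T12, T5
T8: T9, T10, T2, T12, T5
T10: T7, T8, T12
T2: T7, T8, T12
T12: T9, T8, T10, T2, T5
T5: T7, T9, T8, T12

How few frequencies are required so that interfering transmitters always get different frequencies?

4

T9, T8, T12, T5 are mutually in conflict, so at least 4 frequencies are needed.
Using 4 frequencies: T7=1, T9=4, T8=2, T10=3, T2=3, T12=1, T5=3. Every pair that conflicts lands in different frequencies.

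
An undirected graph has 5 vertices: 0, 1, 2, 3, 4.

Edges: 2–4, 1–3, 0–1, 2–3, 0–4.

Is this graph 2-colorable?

No

The cycle 4-0-1-3-2-4 has odd length 5, so it cannot be 2-colored; at least 3 colors are needed.
So 2 colors are not enough.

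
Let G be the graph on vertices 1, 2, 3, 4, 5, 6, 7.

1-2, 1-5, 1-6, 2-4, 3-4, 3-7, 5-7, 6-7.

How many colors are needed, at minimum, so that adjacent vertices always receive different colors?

2

3 and 4 are adjacent, so at least 2 colors are needed.
2 colors suffice: color a → {1, 4, 7}; color b → {2, 3, 5, 6}. Every edge joins two different colors.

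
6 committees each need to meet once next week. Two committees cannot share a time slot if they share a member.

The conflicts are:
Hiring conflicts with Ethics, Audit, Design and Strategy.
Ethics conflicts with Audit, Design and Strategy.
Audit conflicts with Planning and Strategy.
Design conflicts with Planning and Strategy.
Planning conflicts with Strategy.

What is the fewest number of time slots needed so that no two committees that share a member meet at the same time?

4

Hiring, Ethics, Design, Strategy all conflict with each other, so at least 4 time slots are needed.
4 time slots suffice: time slot 1 → {Strategy}; time slot 2 → {Audit, Design}; time slot 3 → {Hiring, Planning}; time slot 4 → {Ethics}. No two conflicting committees share a time slot.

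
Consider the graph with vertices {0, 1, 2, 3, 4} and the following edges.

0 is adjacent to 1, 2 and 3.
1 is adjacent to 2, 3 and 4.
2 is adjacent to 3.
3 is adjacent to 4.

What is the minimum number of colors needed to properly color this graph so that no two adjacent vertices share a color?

0, 1, 2, 3 are pairwise adjacent (a clique of size 4), so at least 4 colors are needed.
A valid assignment using 4 colors: 0=green, 1=blue, 2=yellow, 3=red, 4=green. No two adjacent vertices share a color.

4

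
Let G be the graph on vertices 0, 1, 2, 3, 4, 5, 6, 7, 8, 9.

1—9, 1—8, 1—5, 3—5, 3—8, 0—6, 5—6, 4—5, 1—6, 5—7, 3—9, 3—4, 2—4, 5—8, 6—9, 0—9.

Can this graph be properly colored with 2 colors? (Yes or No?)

0, 6, 9 form a triangle, so at least 3 colors are needed.
So 2 colors are not enough.

No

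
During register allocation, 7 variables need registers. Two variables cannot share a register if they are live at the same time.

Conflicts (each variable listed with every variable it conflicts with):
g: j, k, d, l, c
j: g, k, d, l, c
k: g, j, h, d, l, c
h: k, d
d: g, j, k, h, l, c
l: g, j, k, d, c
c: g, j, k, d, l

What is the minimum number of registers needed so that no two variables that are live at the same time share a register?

g, j, k, d, l, c all conflict with each other, so at least 6 registers are needed.
6 registers suffice: g=4, j=5, k=2, h=3, d=1, l=6, c=3. No two conflicting variables share a register.

6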